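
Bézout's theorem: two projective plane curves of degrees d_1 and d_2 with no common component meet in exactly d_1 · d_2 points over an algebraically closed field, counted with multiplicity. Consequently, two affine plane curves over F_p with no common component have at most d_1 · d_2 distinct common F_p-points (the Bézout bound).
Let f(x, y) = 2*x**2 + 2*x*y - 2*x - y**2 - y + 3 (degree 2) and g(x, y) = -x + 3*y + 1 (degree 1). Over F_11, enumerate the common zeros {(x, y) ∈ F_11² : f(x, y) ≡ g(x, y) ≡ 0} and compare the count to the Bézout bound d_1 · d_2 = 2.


Common zeros: {(4, 1), (10, 3)}; count = 2; Bézout bound = 2.

deg(f) = 2, deg(g) = 1, so Bézout bound = 2.
Scan x ∈ F_11. For each x, list the y ∈ F_11 with f(x, y) ≡ 0 and those with g(x, y) ≡ 0 (mod 11); the common zeros in that column are the intersection.
  x = 0: f ≡ 0 at y ∈ ∅; g ≡ 0 at y ∈ {7}; common: ∅.
  x = 1: f ≡ 0 at y ∈ ∅; g ≡ 0 at y ∈ {0}; common: ∅.
  x = 2: f ≡ 0 at y ∈ {6, 8}; g ≡ 0 at y ∈ {4}; common: ∅.
  x = 3: f ≡ 0 at y ∈ ∅; g ≡ 0 at y ∈ {8}; common: ∅.
  x = 4: f ≡ 0 at y ∈ {1, 6}; g ≡ 0 at y ∈ {1}; common: {1}.
  x = 5: f ≡ 0 at y ∈ {10}; g ≡ 0 at y ∈ {5}; common: ∅.
  x = 6: f ≡ 0 at y ∈ ∅; g ≡ 0 at y ∈ {9}; common: ∅.
  x = 7: f ≡ 0 at y ∈ {1}; g ≡ 0 at y ∈ {2}; common: ∅.
  x = 8: f ≡ 0 at y ∈ {5, 10}; g ≡ 0 at y ∈ {6}; common: ∅.
  x = 9: f ≡ 0 at y ∈ ∅; g ≡ 0 at y ∈ {10}; common: ∅.
  x = 10: f ≡ 0 at y ∈ {3, 5}; g ≡ 0 at y ∈ {3}; common: {3}.
Collecting: common zeros = {(4, 1), (10, 3)}, so the count is 2.
Comparison with the Bézout bound: 2 ≤ 2 = deg(f)·deg(g), as expected for curves with no common component (the bound is attained).


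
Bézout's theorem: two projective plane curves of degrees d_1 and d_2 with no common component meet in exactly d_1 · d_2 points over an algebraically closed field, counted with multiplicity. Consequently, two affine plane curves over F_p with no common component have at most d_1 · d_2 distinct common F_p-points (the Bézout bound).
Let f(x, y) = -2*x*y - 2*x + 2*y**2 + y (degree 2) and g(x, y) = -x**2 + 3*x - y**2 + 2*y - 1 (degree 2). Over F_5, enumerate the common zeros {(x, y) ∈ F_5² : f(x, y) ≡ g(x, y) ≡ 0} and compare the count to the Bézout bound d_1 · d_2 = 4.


Common zeros: ∅; count = 0; Bézout bound = 4.

deg(f) = 2, deg(g) = 2, so Bézout bound = 4.
Scan x ∈ F_5. For each x, list the y ∈ F_5 with f(x, y) ≡ 0 and those with g(x, y) ≡ 0 (mod 5); the common zeros in that column are the intersection.
  x = 0: f ≡ 0 at y ∈ {0, 2}; g ≡ 0 at y ∈ {1}; common: ∅.
  x = 1: f ≡ 0 at y ∈ ∅; g ≡ 0 at y ∈ ∅; common: ∅.
  x = 2: f ≡ 0 at y ∈ {1, 3}; g ≡ 0 at y ∈ ∅; common: ∅.
  x = 3: f ≡ 0 at y ∈ ∅; g ≡ 0 at y ∈ {1}; common: ∅.
  x = 4: f ≡ 0 at y ∈ ∅; g ≡ 0 at y ∈ {0, 2}; common: ∅.
Collecting: common zeros = ∅, so the count is 0.
Comparison with the Bézout bound: 0 ≤ 4 = deg(f)·deg(g), as expected for curves with no common component (the affine F_5-count falls short of the bound because intersections may lie at infinity, over extension fields, or carry multiplicity).


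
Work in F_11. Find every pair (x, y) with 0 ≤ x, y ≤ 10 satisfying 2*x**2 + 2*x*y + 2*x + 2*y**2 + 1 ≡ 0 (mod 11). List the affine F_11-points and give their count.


Affine F_11-points: {(0, 4), (0, 7), (2, 10), (3, 1), (3, 7), (4, 9), (6, 1), (6, 4), (8, 5), (8, 9), (9, 3), (9, 10)}; count = 12.

For each of the 121 pairs (x, y) ∈ F_11², evaluate f(x, y) mod 11. Record the zeros.
  x = 0: [0↦1, 1↦3, 2↦9, 3↦8, 4↦0, 5↦7, 6↦7, 7↦0, 8↦8, 9↦9, 10↦3]  zeros at y ∈ {4, 7}
  x = 1: [0↦5, 1↦9, 2↦6, 3↦7, 4↦1, 5↦10, 6↦1, 7↦7, 8↦6, 9↦9, 10↦5]  zeros at y ∈ ∅
  x = 2: [0↦2, 1↦8, 2↦7, 3↦10, 4↦6, 5↦6, 6↦10, 7↦7, 8↦8, 9↦2, 10↦0]  zeros at y ∈ {10}
  x = 3: [0↦3, 1↦0, 2↦1, 3↦6, 4↦4, 5↦6, 6↦1, 7↦0, 8↦3, 9↦10, 10↦10]  zeros at y ∈ {1, 7}
  x = 4: [0↦8, 1↦7, 2↦10, 3↦6, 4↦6, 5↦10, 6↦7, 7↦8, 8↦2, 9↦0, 10↦2]  zeros at y ∈ {9}
  x = 5: [0↦6, 1↦7, 2↦1, 3↦10, 4↦1, 5↦7, 6↦6, 7↦9, 8↦5, 9↦5, 10↦9]  zeros at y ∈ ∅
  x = 6: [0↦8, 1↦0, 2↦7, 3↦7, 4↦0, 5↦8, 6↦9, 7↦3, 8↦1, 9↦3, 10↦9]  zeros at y ∈ {1, 4}
  x = 7: [0↦3, 1↦8, 2↦6, 3↦8, 4↦3, 5↦2, 6↦5, 7↦1, 8↦1, 9↦5, 10↦2]  zeros at y ∈ ∅
  x = 8: [0↦2, 1↦9, 2↦9, 3↦2, 4↦10, 5↦0, 6↦5, 7↦3, 8↦5, 9↦0, 10↦10]  zeros at y ∈ {5, 9}
  x = 9: [0↦5, 1↦3, 2↦5, 3↦0, 4↦10, 5↦2, 6↦9, 7↦9, 8↦2, 9↦10, 10↦0]  zeros at y ∈ {3, 10}
  x = 10: [0↦1, 1↦1, 2↦5, 3↦2, 4↦3, 5↦8, 6↦6, 7↦8, 8↦3, 9↦2, 10↦5]  zeros at y ∈ ∅
Collecting zeros: affine points = {(0, 4), (0, 7), (2, 10), (3, 1), (3, 7), (4, 9), (6, 1), (6, 4), (8, 5), (8, 9), (9, 3), (9, 10)}.
Total count |C(F_11)_aff| = 12.


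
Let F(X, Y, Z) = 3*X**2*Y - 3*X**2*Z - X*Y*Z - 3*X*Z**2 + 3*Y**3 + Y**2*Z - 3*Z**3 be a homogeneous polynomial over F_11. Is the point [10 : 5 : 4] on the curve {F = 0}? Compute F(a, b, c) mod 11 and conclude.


F(10,5,4) ≡ 2 (mod 11); P is NOT on the curve.

Evaluate F(10, 5, 4) term-by-term (mod 11).
  3*X**2*Y ↦ 3·100·5·1 = 1500
  -3*X**2*Z ↦ -3·100·1·4 = -1200
  -X*Y*Z ↦ -1·10·5·4 = -200
  -3*X*Z**2 ↦ -3·10·1·16 = -480
  3*Y**3 ↦ 3·1·125·1 = 375
  Y**2*Z ↦ 1·1·25·4 = 100
  -3*Z**3 ↦ -3·1·1·64 = -192
Sum: F(10, 5, 4) = (1500) + (-1200) + (-200) + (-480) + (375) + (100) + (-192) = -97.
Reducing mod 11: -97 ≡ 2 (mod 11).
Since F(a, b, c) ≡ 2 ≠ 0 (mod 11), P does NOT lie on the curve.


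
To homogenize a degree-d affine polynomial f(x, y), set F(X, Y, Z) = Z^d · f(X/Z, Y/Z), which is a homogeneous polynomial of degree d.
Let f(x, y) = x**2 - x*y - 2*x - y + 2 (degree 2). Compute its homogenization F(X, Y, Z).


F(X, Y, Z) = X**2 - X*Y - 2*X*Z - Y*Z + 2*Z**2

deg(f) = 2.
Substitute x = X/Z, y = Y/Z into f, then multiply by Z^2.
  monomial 1·x^2·y^0 ↦ 1·X^2·Y^0·Z^0.
  monomial -1·x^1·y^1 ↦ -1·X^1·Y^1·Z^0.
  monomial -2·x^1·y^0 ↦ -2·X^1·Y^0·Z^1.
  monomial -1·x^0·y^1 ↦ -1·X^0·Y^1·Z^1.
  monomial 2·x^0·y^0 ↦ 2·X^0·Y^0·Z^2.
Collecting: F(X, Y, Z) = X**2 - X*Y - 2*X*Z - Y*Z + 2*Z**2.


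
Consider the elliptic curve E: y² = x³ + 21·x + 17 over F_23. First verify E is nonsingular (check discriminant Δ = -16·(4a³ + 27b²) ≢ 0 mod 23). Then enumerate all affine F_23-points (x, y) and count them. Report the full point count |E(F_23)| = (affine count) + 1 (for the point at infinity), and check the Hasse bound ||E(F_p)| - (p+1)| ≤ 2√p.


Affine points = {(1, 4), (1, 19), (4, 2), (4, 21), (7, 1), (7, 22), (10, 10), (10, 13), (13, 7), (13, 16), (15, 2), (15, 21), (21, 6), (21, 17), (22, 8), (22, 15)}; affine count = 16; |E(F_23)| = 17.

Discriminant check: Δ ∝ 4a³ + 27b² = 4·21³ + 27·17² = 4·9261 + 27·289 ≡ 20 (mod 23). Nonzero ⇒ E is nonsingular.
For each x ∈ F_23, compute rhs = x³ + 21·x + 17 mod 23, then count y ∈ F_23 with y² ≡ rhs.
  x = 0: rhs = 17, matching y values: none (0 points).
  x = 1: rhs = 16, matching y values: 4, 19 (2 points).
  x = 2: rhs = 21, matching y values: none (0 points).
  x = 3: rhs = 15, matching y values: none (0 points).
  x = 4: rhs = 4, matching y values: 2, 21 (2 points).
  x = 5: rhs = 17, matching y values: none (0 points).
  x = 6: rhs = 14, matching y values: none (0 points).
  x = 7: rhs = 1, matching y values: 1, 22 (2 points).
  x = 8: rhs = 7, matching y values: none (0 points).
  x = 9: rhs = 15, matching y values: none (0 points).
  x = 10: rhs = 8, matching y values: 10, 13 (2 points).
  x = 11: rhs = 15, matching y values: none (0 points).
  x = 12: rhs = 19, matching y values: none (0 points).
  x = 13: rhs = 3, matching y values: 7, 16 (2 points).
  x = 14: rhs = 19, matching y values: none (0 points).
  x = 15: rhs = 4, matching y values: 2, 21 (2 points).
  x = 16: rhs = 10, matching y values: none (0 points).
  x = 17: rhs = 20, matching y values: none (0 points).
  x = 18: rhs = 17, matching y values: none (0 points).
  x = 19: rhs = 7, matching y values: none (0 points).
  x = 20: rhs = 19, matching y values: none (0 points).
  x = 21: rhs = 13, matching y values: 6, 17 (2 points).
  x = 22: rhs = 18, matching y values: 8, 15 (2 points).
Total affine count: 16.
Full point count |E(F_23)| = 16 + 1 = 17.
Hasse bound: |17 − (23+1)| = |-7| = 7 ≤ 2√23 ≈ 9.5917 ✓.


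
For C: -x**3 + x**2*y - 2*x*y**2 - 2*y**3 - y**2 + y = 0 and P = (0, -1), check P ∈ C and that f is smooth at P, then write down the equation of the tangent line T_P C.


Tangent line at P: -2*x - 3*y - 3 = 0.

Step 1: f(0, -1) = 0, so P lies on C.
Step 2: partial derivatives
  f_x(x, y) = -3*x**2 + 2*x*y - 2*y**2, f_y(x, y) = x**2 - 4*x*y - 6*y**2 - 2*y + 1.
  f_x(P) = -2, f_y(P) = -3 (gradient nonzero, so P is smooth).
Step 3: tangent line at P: -2·(x − 0) + -3·(y − -1) = 0.
Expanding: -2*x - 3*y - 3 = 0.


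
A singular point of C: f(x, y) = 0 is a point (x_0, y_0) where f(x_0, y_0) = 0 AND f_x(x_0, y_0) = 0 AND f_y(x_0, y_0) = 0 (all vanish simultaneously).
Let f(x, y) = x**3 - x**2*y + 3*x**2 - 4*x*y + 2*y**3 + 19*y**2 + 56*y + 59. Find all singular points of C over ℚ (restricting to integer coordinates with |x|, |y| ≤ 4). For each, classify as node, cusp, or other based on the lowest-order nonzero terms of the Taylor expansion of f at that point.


Singular points: {(-2, -3)}; classification: cusp.

Compute partial derivatives:
  f_x = 3*x**2 - 2*x*y + 6*x - 4*y.
  f_y = -x**2 - 4*x + 6*y**2 + 38*y + 56.
Scan x_0 ∈ {−4, ..., 4}. For each x_0, f_y(x_0, y) is a polynomial in y; find its integer roots y ∈ {−4, ..., 4}, then test f_x and f at those candidates.
  x = -4: f_y(-4, y) = 6*y**2 + 38*y + 56; vanishes at y ∈ {-4}. (-4, -4): f_x = 8 ≠ 0.
  x = -3: f_y(-3, y) = 6*y**2 + 38*y + 59; no integer root y with |y| ≤ 4.
  x = -2: f_y(-2, y) = 6*y**2 + 38*y + 60; vanishes at y ∈ {-3}. (-2, -3): f_x = 0, f = 0 — SINGULAR.
  x = -1: f_y(-1, y) = 6*y**2 + 38*y + 59; no integer root y with |y| ≤ 4.
  x = 0: f_y(0, y) = 6*y**2 + 38*y + 56; vanishes at y ∈ {-4}. (0, -4): f_x = 16 ≠ 0.
  x = 1: f_y(1, y) = 6*y**2 + 38*y + 51; no integer root y with |y| ≤ 4.
  x = 2: f_y(2, y) = 6*y**2 + 38*y + 44; no integer root y with |y| ≤ 4.
  x = 3: f_y(3, y) = 6*y**2 + 38*y + 35; no integer root y with |y| ≤ 4.
  x = 4: f_y(4, y) = 6*y**2 + 38*y + 24; no integer root y with |y| ≤ 4.
Only singular point on the grid: (-2, -3).
Classify: substitute x = -2 + u, y = -3 + v and expand: f = u**3 - u**2*v + 2*v**3 + v**2.
No constant or linear terms (consistent with a singular point). Quadratic part: v**2. Cubic part: u**3 - u**2*v + 2*v**3.
The quadratic part v**2 is a perfect square, so there is a single (double) tangent line v = 0, i.e. y = -3. Restricting the cubic part to that line (v = 0) leaves u**3 ≠ 0, so f is not divisible by v and the branch is v² ≈ -u**3 to lowest order — this is a cusp.
Classification: cusp.


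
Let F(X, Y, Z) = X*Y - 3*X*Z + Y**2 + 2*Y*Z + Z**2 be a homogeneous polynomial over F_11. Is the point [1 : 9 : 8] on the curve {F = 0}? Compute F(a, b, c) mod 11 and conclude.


F(1,9,8) ≡ 10 (mod 11); P is NOT on the curve.

Evaluate F(1, 9, 8) term-by-term (mod 11).
  X*Y ↦ 1·1·9·1 = 9
  -3*X*Z ↦ -3·1·1·8 = -24
  Y**2 ↦ 1·1·81·1 = 81
  2*Y*Z ↦ 2·1·9·8 = 144
  Z**2 ↦ 1·1·1·64 = 64
Sum: F(1, 9, 8) = (9) + (-24) + (81) + (144) + (64) = 274.
Reducing mod 11: 274 ≡ 10 (mod 11).
Since F(a, b, c) ≡ 10 ≠ 0 (mod 11), P does NOT lie on the curve.


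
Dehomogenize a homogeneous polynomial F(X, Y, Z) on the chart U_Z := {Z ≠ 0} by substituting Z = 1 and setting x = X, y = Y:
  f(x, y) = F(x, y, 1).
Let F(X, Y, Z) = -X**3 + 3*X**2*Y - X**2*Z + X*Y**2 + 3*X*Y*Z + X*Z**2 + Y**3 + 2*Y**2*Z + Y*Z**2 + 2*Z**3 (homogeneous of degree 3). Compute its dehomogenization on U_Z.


f(x, y) = -x**3 + 3*x**2*y - x**2 + x*y**2 + 3*x*y + x + y**3 + 2*y**2 + y + 2

On U_Z we set Z = 1. Each monomial c·X^i·Y^j·Z^k in F becomes c·x^i·y^j·1^k = c·x^i·y^j.
Substituting Z = 1: F(X, Y, 1) = -x**3 + 3*x**2*y - x**2 + x*y**2 + 3*x*y + x + y**3 + 2*y**2 + y + 2.
Note: deg(f) ≤ deg(F) = 3; strict inequality happens when F is divisible by Z (lost terms).


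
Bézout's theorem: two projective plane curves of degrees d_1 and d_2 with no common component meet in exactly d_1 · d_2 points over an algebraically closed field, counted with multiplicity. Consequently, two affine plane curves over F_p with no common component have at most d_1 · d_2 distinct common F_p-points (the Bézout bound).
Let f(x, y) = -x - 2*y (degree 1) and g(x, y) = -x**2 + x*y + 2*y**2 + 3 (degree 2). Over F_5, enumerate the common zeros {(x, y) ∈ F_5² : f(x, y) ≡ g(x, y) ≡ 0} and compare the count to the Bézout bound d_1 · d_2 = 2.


Common zeros: ∅; count = 0; Bézout bound = 2.

deg(f) = 1, deg(g) = 2, so Bézout bound = 2.
Scan x ∈ F_5. For each x, list the y ∈ F_5 with f(x, y) ≡ 0 and those with g(x, y) ≡ 0 (mod 5); the common zeros in that column are the intersection.
  x = 0: f ≡ 0 at y ∈ {0}; g ≡ 0 at y ∈ {1, 4}; common: ∅.
  x = 1: f ≡ 0 at y ∈ {2}; g ≡ 0 at y ∈ {1}; common: ∅.
  x = 2: f ≡ 0 at y ∈ {4}; g ≡ 0 at y ∈ ∅; common: ∅.
  x = 3: f ≡ 0 at y ∈ {1}; g ≡ 0 at y ∈ ∅; common: ∅.
  x = 4: f ≡ 0 at y ∈ {3}; g ≡ 0 at y ∈ {4}; common: ∅.
Collecting: common zeros = ∅, so the count is 0.
Comparison with the Bézout bound: 0 ≤ 2 = deg(f)·deg(g), as expected for curves with no common component (the affine F_5-count falls short of the bound because intersections may lie at infinity, over extension fields, or carry multiplicity).


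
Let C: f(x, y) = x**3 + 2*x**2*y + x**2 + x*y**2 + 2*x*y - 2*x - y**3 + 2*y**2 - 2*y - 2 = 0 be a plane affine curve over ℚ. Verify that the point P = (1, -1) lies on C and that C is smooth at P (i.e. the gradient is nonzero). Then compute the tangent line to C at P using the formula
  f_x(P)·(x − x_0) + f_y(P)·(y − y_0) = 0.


Tangent line at P: -2*x - 7*y - 5 = 0.

Step 1: f(1, -1) = 0, so P lies on C.
Step 2: partial derivatives
  f_x(x, y) = 3*x**2 + 4*x*y + 2*x + y**2 + 2*y - 2, f_y(x, y) = 2*x**2 + 2*x*y + 2*x - 3*y**2 + 4*y - 2.
  f_x(P) = -2, f_y(P) = -7 (gradient nonzero, so P is smooth).
Step 3: tangent line at P: -2·(x − 1) + -7·(y − -1) = 0.
Expanding: -2*x - 7*y - 5 = 0.


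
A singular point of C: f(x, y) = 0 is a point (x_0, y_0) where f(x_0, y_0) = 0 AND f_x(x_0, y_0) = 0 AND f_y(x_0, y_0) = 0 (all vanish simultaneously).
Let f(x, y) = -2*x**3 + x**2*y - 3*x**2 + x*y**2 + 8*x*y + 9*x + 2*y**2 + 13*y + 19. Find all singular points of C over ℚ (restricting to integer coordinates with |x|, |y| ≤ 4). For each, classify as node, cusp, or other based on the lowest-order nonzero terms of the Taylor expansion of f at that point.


Singular points: {(-1, -3)}; classification: cusp.

Compute partial derivatives:
  f_x = -6*x**2 + 2*x*y - 6*x + y**2 + 8*y + 9.
  f_y = x**2 + 2*x*y + 8*x + 4*y + 13.
Scan x_0 ∈ {−4, ..., 4}. For each x_0, f_y(x_0, y) is a polynomial in y; find its integer roots y ∈ {−4, ..., 4}, then test f_x and f at those candidates.
  x = -4: f_y(-4, y) = -4*y - 3; no integer root y with |y| ≤ 4.
  x = -3: f_y(-3, y) = -2*y - 2; vanishes at y ∈ {-1}. (-3, -1): f_x = -28 ≠ 0.
  x = -2: f_y(-2, y) = 1; no integer root y with |y| ≤ 4.
  x = -1: f_y(-1, y) = 2*y + 6; vanishes at y ∈ {-3}. (-1, -3): f_x = 0, f = 0 — SINGULAR.
  x = 0: f_y(0, y) = 4*y + 13; no integer root y with |y| ≤ 4.
  x = 1: f_y(1, y) = 6*y + 22; no integer root y with |y| ≤ 4.
  x = 2: f_y(2, y) = 8*y + 33; no integer root y with |y| ≤ 4.
  x = 3: f_y(3, y) = 10*y + 46; no integer root y with |y| ≤ 4.
  x = 4: f_y(4, y) = 12*y + 61; no integer root y with |y| ≤ 4.
Only singular point on the grid: (-1, -3).
Classify: substitute x = -1 + u, y = -3 + v and expand: f = -2*u**3 + u**2*v + u*v**2 + v**2.
No constant or linear terms (consistent with a singular point). Quadratic part: v**2. Cubic part: -2*u**3 + u**2*v + u*v**2.
The quadratic part v**2 is a perfect square, so there is a single (double) tangent line v = 0, i.e. y = -3. Restricting the cubic part to that line (v = 0) leaves -2*u**3 ≠ 0, so f is not divisible by v and the branch is v² ≈ 2*u**3 to lowest order — this is a cusp.
Classification: cusp.


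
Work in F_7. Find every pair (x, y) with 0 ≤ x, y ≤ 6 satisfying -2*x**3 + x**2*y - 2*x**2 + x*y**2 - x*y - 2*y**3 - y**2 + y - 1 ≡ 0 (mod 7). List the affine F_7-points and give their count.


Affine F_7-points: {(1, 3), (3, 5), (4, 0), (4, 1), (4, 4), (5, 0), (5, 2)}; count = 7.

For each of the 49 pairs (x, y) ∈ F_7², evaluate f(x, y) mod 7. Record the zeros.
  x = 0: [0↦6, 1↦4, 2↦2, 3↦2, 4↦6, 5↦2, 6↦6]  zeros at y ∈ ∅
  x = 1: [0↦2, 1↦1, 2↦2, 3↦0, 4↦4, 5↦2, 6↦3]  zeros at y ∈ {3}
  x = 2: [0↦3, 1↦5, 2↦4, 3↦2, 4↦1, 5↦3, 6↦3]  zeros at y ∈ ∅
  x = 3: [0↦4, 1↦4, 2↦3, 3↦3, 4↦6, 5↦0, 6↦1]  zeros at y ∈ {5}
  x = 4: [0↦0, 1↦0, 2↦1, 3↦5, 4↦0, 5↦2, 6↦6]  zeros at y ∈ {0, 1, 4}
  x = 5: [0↦0, 1↦2, 2↦0, 3↦3, 4↦6, 5↦4, 6↦6]  zeros at y ∈ {0, 2}
  x = 6: [0↦6, 1↦5, 2↦2, 3↦6, 4↦5, 5↦1, 6↦3]  zeros at y ∈ ∅
Collecting zeros: affine points = {(1, 3), (3, 5), (4, 0), (4, 1), (4, 4), (5, 0), (5, 2)}.
Total count |C(F_7)_aff| = 7.


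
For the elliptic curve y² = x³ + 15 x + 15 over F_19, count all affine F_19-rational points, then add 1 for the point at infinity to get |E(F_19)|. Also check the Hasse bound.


Affine points = {(3, 7), (3, 12), (4, 5), (4, 14), (5, 5), (5, 14), (6, 6), (6, 13), (7, 8), (7, 11), (8, 1), (8, 18), (9, 9), (9, 10), (10, 5), (10, 14), (12, 2), (12, 17), (14, 9), (14, 10), (15, 9), (15, 10), (16, 0)}; affine count = 23; |E(F_19)| = 24.

Discriminant check: Δ ∝ 4a³ + 27b² = 4·15³ + 27·15² = 4·3375 + 27·225 ≡ 5 (mod 19). Nonzero ⇒ E is nonsingular.
For each x ∈ F_19, compute rhs = x³ + 15·x + 15 mod 19, then count y ∈ F_19 with y² ≡ rhs.
  x = 0: rhs = 15, matching y values: none (0 points).
  x = 1: rhs = 12, matching y values: none (0 points).
  x = 2: rhs = 15, matching y values: none (0 points).
  x = 3: rhs = 11, matching y values: 7, 12 (2 points).
  x = 4: rhs = 6, matching y values: 5, 14 (2 points).
  x = 5: rhs = 6, matching y values: 5, 14 (2 points).
  x = 6: rhs = 17, matching y values: 6, 13 (2 points).
  x = 7: rhs = 7, matching y values: 8, 11 (2 points).
  x = 8: rhs = 1, matching y values: 1, 18 (2 points).
  x = 9: rhs = 5, matching y values: 9, 10 (2 points).
  x = 10: rhs = 6, matching y values: 5, 14 (2 points).
  x = 11: rhs = 10, matching y values: none (0 points).
  x = 12: rhs = 4, matching y values: 2, 17 (2 points).
  x = 13: rhs = 13, matching y values: none (0 points).
  x = 14: rhs = 5, matching y values: 9, 10 (2 points).
  x = 15: rhs = 5, matching y values: 9, 10 (2 points).
  x = 16: rhs = 0, matching y values: 0 (1 points).
  x = 17: rhs = 15, matching y values: none (0 points).
  x = 18: rhs = 18, matching y values: none (0 points).
Total affine count: 23.
Full point count |E(F_19)| = 23 + 1 = 24.
Hasse bound: |24 − (19+1)| = |4| = 4 ≤ 2√19 ≈ 8.7178 ✓.


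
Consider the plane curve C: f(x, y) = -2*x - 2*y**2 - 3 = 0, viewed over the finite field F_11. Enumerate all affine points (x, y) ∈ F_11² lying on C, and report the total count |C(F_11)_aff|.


Affine F_11-points: {(0, 2), (0, 9), (1, 5), (1, 6), (3, 1), (3, 10), (4, 0), (6, 3), (6, 8), (10, 4), (10, 7)}; count = 11.

For each of the 121 pairs (x, y) ∈ F_11², evaluate f(x, y) mod 11. Record the zeros.
  x = 0: [0↦8, 1↦6, 2↦0, 3↦1, 4↦9, 5↦2, 6↦2, 7↦9, 8↦1, 9↦0, 10↦6]  zeros at y ∈ {2, 9}
  x = 1: [0↦6, 1↦4, 2↦9, 3↦10, 4↦7, 5↦0, 6↦0, 7↦7, 8↦10, 9↦9, 10↦4]  zeros at y ∈ {5, 6}
  x = 2: [0↦4, 1↦2, 2↦7, 3↦8, 4↦5, 5↦9, 6↦9, 7↦5, 8↦8, 9↦7, 10↦2]  zeros at y ∈ ∅
  x = 3: [0↦2, 1↦0, 2↦5, 3↦6, 4↦3, 5↦7, 6↦7, 7↦3, 8↦6, 9↦5, 10↦0]  zeros at y ∈ {1, 10}
  x = 4: [0↦0, 1↦9, 2↦3, 3↦4, 4↦1, 5↦5, 6↦5, 7↦1, 8↦4, 9↦3, 10↦9]  zeros at y ∈ {0}
  x = 5: [0↦9, 1↦7, 2↦1, 3↦2, 4↦10, 5↦3, 6↦3, 7↦10, 8↦2, 9↦1, 10↦7]  zeros at y ∈ ∅
  x = 6: [0↦7, 1↦5, 2↦10, 3↦0, 4↦8, 5↦1, 6↦1, 7↦8, 8↦0, 9↦10, 10↦5]  zeros at y ∈ {3, 8}
  x = 7: [0↦5, 1↦3, 2↦8, 3↦9, 4↦6, 5↦10, 6↦10, 7↦6, 8↦9, 9↦8, 10↦3]  zeros at y ∈ ∅
  x = 8: [0↦3, 1↦1, 2↦6, 3↦7, 4↦4, 5↦8, 6↦8, 7↦4, 8↦7, 9↦6, 10↦1]  zeros at y ∈ ∅
  x = 9: [0↦1, 1↦10, 2↦4, 3↦5, 4↦2, 5↦6, 6↦6, 7↦2, 8↦5, 9↦4, 10↦10]  zeros at y ∈ ∅
  x = 10: [0↦10, 1↦8, 2↦2, 3↦3, 4↦0, 5↦4, 6↦4, 7↦0, 8↦3, 9↦2, 10↦8]  zeros at y ∈ {4, 7}
Collecting zeros: affine points = {(0, 2), (0, 9), (1, 5), (1, 6), (3, 1), (3, 10), (4, 0), (6, 3), (6, 8), (10, 4), (10, 7)}.
Total count |C(F_11)_aff| = 11.


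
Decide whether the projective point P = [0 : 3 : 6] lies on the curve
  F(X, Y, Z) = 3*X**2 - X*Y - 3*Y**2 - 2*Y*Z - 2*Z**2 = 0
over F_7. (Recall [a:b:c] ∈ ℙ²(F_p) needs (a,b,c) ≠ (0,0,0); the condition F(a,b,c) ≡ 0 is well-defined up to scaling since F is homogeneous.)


F(0,3,6) ≡ 5 (mod 7); P is NOT on the curve.

Evaluate F(0, 3, 6) term-by-term (mod 7).
  3*X**2 ↦ 3·0·1·1 = 0
  -X*Y ↦ -1·0·3·1 = 0
  -3*Y**2 ↦ -3·1·9·1 = -27
  -2*Y*Z ↦ -2·1·3·6 = -36
  -2*Z**2 ↦ -2·1·1·36 = -72
Sum: F(0, 3, 6) = (0) + (0) + (-27) + (-36) + (-72) = -135.
Reducing mod 7: -135 ≡ 5 (mod 7).
Since F(a, b, c) ≡ 5 ≠ 0 (mod 7), P does NOT lie on the curve.


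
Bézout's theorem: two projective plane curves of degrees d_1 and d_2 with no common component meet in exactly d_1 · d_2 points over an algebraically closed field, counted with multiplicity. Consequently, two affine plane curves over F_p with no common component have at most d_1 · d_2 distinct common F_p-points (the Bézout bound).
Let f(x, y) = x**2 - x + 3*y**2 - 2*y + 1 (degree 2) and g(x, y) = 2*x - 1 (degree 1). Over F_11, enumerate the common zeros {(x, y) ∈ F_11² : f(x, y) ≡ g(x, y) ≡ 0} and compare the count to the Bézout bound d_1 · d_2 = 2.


Common zeros: ∅; count = 0; Bézout bound = 2.

deg(f) = 2, deg(g) = 1, so Bézout bound = 2.
Scan x ∈ F_11. For each x, list the y ∈ F_11 with f(x, y) ≡ 0 and those with g(x, y) ≡ 0 (mod 11); the common zeros in that column are the intersection.
  x = 0: f ≡ 0 at y ∈ {3, 5}; g ≡ 0 at y ∈ ∅; common: ∅.
  x = 1: f ≡ 0 at y ∈ {3, 5}; g ≡ 0 at y ∈ ∅; common: ∅.
  x = 2: f ≡ 0 at y ∈ {2, 6}; g ≡ 0 at y ∈ ∅; common: ∅.
  x = 3: f ≡ 0 at y ∈ ∅; g ≡ 0 at y ∈ ∅; common: ∅.
  x = 4: f ≡ 0 at y ∈ ∅; g ≡ 0 at y ∈ ∅; common: ∅.
  x = 5: f ≡ 0 at y ∈ {1, 7}; g ≡ 0 at y ∈ ∅; common: ∅.
  x = 6: f ≡ 0 at y ∈ ∅; g ≡ 0 at y ∈ {0, 1, 2, 3, 4, 5, 6, 7, 8, 9, 10}; common: ∅.
  x = 7: f ≡ 0 at y ∈ {1, 7}; g ≡ 0 at y ∈ ∅; common: ∅.
  x = 8: f ≡ 0 at y ∈ ∅; g ≡ 0 at y ∈ ∅; common: ∅.
  x = 9: f ≡ 0 at y ∈ ∅; g ≡ 0 at y ∈ ∅; common: ∅.
  x = 10: f ≡ 0 at y ∈ {2, 6}; g ≡ 0 at y ∈ ∅; common: ∅.
Collecting: common zeros = ∅, so the count is 0.
Comparison with the Bézout bound: 0 ≤ 2 = deg(f)·deg(g), as expected for curves with no common component (the affine F_11-count falls short of the bound because intersections may lie at infinity, over extension fields, or carry multiplicity).


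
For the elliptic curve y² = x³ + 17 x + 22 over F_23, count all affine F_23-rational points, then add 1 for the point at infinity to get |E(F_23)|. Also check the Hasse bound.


Affine points = {(2, 8), (2, 15), (3, 10), (3, 13), (4, 4), (4, 19), (5, 5), (5, 18), (6, 8), (6, 15), (7, 1), (7, 22), (8, 7), (8, 16), (13, 5), (13, 18), (15, 8), (15, 15), (17, 7), (17, 16), (20, 6), (20, 17), (21, 7), (21, 16), (22, 2), (22, 21)}; affine count = 26; |E(F_23)| = 27.

Discriminant check: Δ ∝ 4a³ + 27b² = 4·17³ + 27·22² = 4·4913 + 27·484 ≡ 14 (mod 23). Nonzero ⇒ E is nonsingular.
For each x ∈ F_23, compute rhs = x³ + 17·x + 22 mod 23, then count y ∈ F_23 with y² ≡ rhs.
  x = 0: rhs = 22, matching y values: none (0 points).
  x = 1: rhs = 17, matching y values: none (0 points).
  x = 2: rhs = 18, matching y values: 8, 15 (2 points).
  x = 3: rhs = 8, matching y values: 10, 13 (2 points).
  x = 4: rhs = 16, matching y values: 4, 19 (2 points).
  x = 5: rhs = 2, matching y values: 5, 18 (2 points).
  x = 6: rhs = 18, matching y values: 8, 15 (2 points).
  x = 7: rhs = 1, matching y values: 1, 22 (2 points).
  x = 8: rhs = 3, matching y values: 7, 16 (2 points).
  x = 9: rhs = 7, matching y values: none (0 points).
  x = 10: rhs = 19, matching y values: none (0 points).
  x = 11: rhs = 22, matching y values: none (0 points).
  x = 12: rhs = 22, matching y values: none (0 points).
  x = 13: rhs = 2, matching y values: 5, 18 (2 points).
  x = 14: rhs = 14, matching y values: none (0 points).
  x = 15: rhs = 18, matching y values: 8, 15 (2 points).
  x = 16: rhs = 20, matching y values: none (0 points).
  x = 17: rhs = 3, matching y values: 7, 16 (2 points).
  x = 18: rhs = 19, matching y values: none (0 points).
  x = 19: rhs = 5, matching y values: none (0 points).
  x = 20: rhs = 13, matching y values: 6, 17 (2 points).
  x = 21: rhs = 3, matching y values: 7, 16 (2 points).
  x = 22: rhs = 4, matching y values: 2, 21 (2 points).
Total affine count: 26.
Full point count |E(F_23)| = 26 + 1 = 27.
Hasse bound: |27 − (23+1)| = |3| = 3 ≤ 2√23 ≈ 9.5917 ✓.


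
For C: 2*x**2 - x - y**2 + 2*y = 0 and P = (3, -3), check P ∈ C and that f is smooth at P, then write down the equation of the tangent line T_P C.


Tangent line at P: 11*x + 8*y - 9 = 0.

Step 1: f(3, -3) = 0, so P lies on C.
Step 2: partial derivatives
  f_x(x, y) = 4*x - 1, f_y(x, y) = 2 - 2*y.
  f_x(P) = 11, f_y(P) = 8 (gradient nonzero, so P is smooth).
Step 3: tangent line at P: 11·(x − 3) + 8·(y − -3) = 0.
Expanding: 11*x + 8*y - 9 = 0.


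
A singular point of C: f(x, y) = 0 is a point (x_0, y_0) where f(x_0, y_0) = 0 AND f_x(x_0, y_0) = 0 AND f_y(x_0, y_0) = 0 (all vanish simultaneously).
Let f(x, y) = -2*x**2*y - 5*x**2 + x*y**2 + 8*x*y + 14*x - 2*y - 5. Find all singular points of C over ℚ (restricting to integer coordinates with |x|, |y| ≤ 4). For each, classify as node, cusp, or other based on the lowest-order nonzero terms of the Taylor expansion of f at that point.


Singular points: {(1, -2)}; classification: node.

Compute partial derivatives:
  f_x = -4*x*y - 10*x + y**2 + 8*y + 14.
  f_y = -2*x**2 + 2*x*y + 8*x - 2.
Scan x_0 ∈ {−4, ..., 4}. For each x_0, f_y(x_0, y) is a polynomial in y; find its integer roots y ∈ {−4, ..., 4}, then test f_x and f at those candidates.
  x = -4: f_y(-4, y) = -8*y - 66; no integer root y with |y| ≤ 4.
  x = -3: f_y(-3, y) = -6*y - 44; no integer root y with |y| ≤ 4.
  x = -2: f_y(-2, y) = -4*y - 26; no integer root y with |y| ≤ 4.
  x = -1: f_y(-1, y) = -2*y - 12; no integer root y with |y| ≤ 4.
  x = 0: f_y(0, y) = -2; no integer root y with |y| ≤ 4.
  x = 1: f_y(1, y) = 2*y + 4; vanishes at y ∈ {-2}. (1, -2): f_x = 0, f = 0 — SINGULAR.
  x = 2: f_y(2, y) = 4*y + 6; no integer root y with |y| ≤ 4.
  x = 3: f_y(3, y) = 6*y + 4; no integer root y with |y| ≤ 4.
  x = 4: f_y(4, y) = 8*y - 2; no integer root y with |y| ≤ 4.
Only singular point on the grid: (1, -2).
Classify: substitute x = 1 + u, y = -2 + v and expand: f = -2*u**2*v - u**2 + u*v**2 + v**2.
No constant or linear terms (consistent with a singular point). Quadratic part: -u**2 + v**2. Cubic part: -2*u**2*v + u*v**2.
The quadratic part v**2 - u**2 = (v − u)(v + u) splits into two distinct linear factors, so there are two distinct tangent lines y − -2 = ±(x − 1) — this is a node (ordinary double point).
Classification: node.


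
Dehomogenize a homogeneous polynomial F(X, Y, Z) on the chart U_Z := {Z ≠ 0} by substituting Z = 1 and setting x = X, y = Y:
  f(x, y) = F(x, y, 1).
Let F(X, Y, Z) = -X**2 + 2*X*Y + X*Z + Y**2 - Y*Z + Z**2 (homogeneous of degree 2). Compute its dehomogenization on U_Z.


f(x, y) = -x**2 + 2*x*y + x + y**2 - y + 1

On U_Z we set Z = 1. Each monomial c·X^i·Y^j·Z^k in F becomes c·x^i·y^j·1^k = c·x^i·y^j.
Substituting Z = 1: F(X, Y, 1) = -x**2 + 2*x*y + x + y**2 - y + 1.
Note: deg(f) ≤ deg(F) = 2; strict inequality happens when F is divisible by Z (lost terms).


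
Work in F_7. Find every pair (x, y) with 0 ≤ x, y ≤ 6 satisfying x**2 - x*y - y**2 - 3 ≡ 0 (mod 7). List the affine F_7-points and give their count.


Affine F_7-points: {(0, 2), (0, 5), (1, 3), (2, 2), (2, 3), (5, 4), (5, 5), (6, 4)}; count = 8.

For each of the 49 pairs (x, y) ∈ F_7², evaluate f(x, y) mod 7. Record the zeros.
  x = 0: [0↦4, 1↦3, 2↦0, 3↦2, 4↦2, 5↦0, 6↦3]  zeros at y ∈ {2, 5}
  x = 1: [0↦5, 1↦3, 2↦6, 3↦0, 4↦6, 5↦3, 6↦5]  zeros at y ∈ {3}
  x = 2: [0↦1, 1↦5, 2↦0, 3↦0, 4↦5, 5↦1, 6↦2]  zeros at y ∈ {2, 3}
  x = 3: [0↦6, 1↦2, 2↦3, 3↦2, 4↦6, 5↦1, 6↦1]  zeros at y ∈ ∅
  x = 4: [0↦6, 1↦1, 2↦1, 3↦6, 4↦2, 5↦3, 6↦2]  zeros at y ∈ ∅
  x = 5: [0↦1, 1↦2, 2↦1, 3↦5, 4↦0, 5↦0, 6↦5]  zeros at y ∈ {4, 5}
  x = 6: [0↦5, 1↦5, 2↦3, 3↦6, 4↦0, 5↦6, 6↦3]  zeros at y ∈ {4}
Collecting zeros: affine points = {(0, 2), (0, 5), (1, 3), (2, 2), (2, 3), (5, 4), (5, 5), (6, 4)}.
Total count |C(F_7)_aff| = 8.


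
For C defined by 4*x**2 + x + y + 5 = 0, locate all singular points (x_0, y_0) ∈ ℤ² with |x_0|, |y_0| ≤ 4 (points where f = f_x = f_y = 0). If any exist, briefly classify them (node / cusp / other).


No singular points in the scanned grid; C is smooth there.

Compute partial derivatives:
  f_x = 8*x + 1.
  f_y = 1.
f_y = 1 is a nonzero constant, so f_y never vanishes: no point (x, y) can satisfy f = f_x = f_y = 0. In particular no (x, y) ∈ {−4, ..., 4}² is singular; the curve is smooth.


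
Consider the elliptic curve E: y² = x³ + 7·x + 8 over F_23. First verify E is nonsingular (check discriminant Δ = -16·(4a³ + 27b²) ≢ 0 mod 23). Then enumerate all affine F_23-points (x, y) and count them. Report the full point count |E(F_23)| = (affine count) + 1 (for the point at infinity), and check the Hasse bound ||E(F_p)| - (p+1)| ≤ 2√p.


Affine points = {(0, 10), (0, 13), (1, 4), (1, 19), (4, 10), (4, 13), (6, 6), (6, 17), (7, 3), (7, 20), (8, 1), (8, 22), (9, 8), (9, 15), (11, 6), (11, 17), (12, 7), (12, 16), (17, 7), (17, 16), (18, 3), (18, 20), (19, 10), (19, 13), (20, 11), (20, 12), (21, 3), (21, 20), (22, 0)}; affine count = 29; |E(F_23)| = 30.

Discriminant check: Δ ∝ 4a³ + 27b² = 4·7³ + 27·8² = 4·343 + 27·64 ≡ 18 (mod 23). Nonzero ⇒ E is nonsingular.
For each x ∈ F_23, compute rhs = x³ + 7·x + 8 mod 23, then count y ∈ F_23 with y² ≡ rhs.
  x = 0: rhs = 8, matching y values: 10, 13 (2 points).
  x = 1: rhs = 16, matching y values: 4, 19 (2 points).
  x = 2: rhs = 7, matching y values: none (0 points).
  x = 3: rhs = 10, matching y values: none (0 points).
  x = 4: rhs = 8, matching y values: 10, 13 (2 points).
  x = 5: rhs = 7, matching y values: none (0 points).
  x = 6: rhs = 13, matching y values: 6, 17 (2 points).
  x = 7: rhs = 9, matching y values: 3, 20 (2 points).
  x = 8: rhs = 1, matching y values: 1, 22 (2 points).
  x = 9: rhs = 18, matching y values: 8, 15 (2 points).
  x = 10: rhs = 20, matching y values: none (0 points).
  x = 11: rhs = 13, matching y values: 6, 17 (2 points).
  x = 12: rhs = 3, matching y values: 7, 16 (2 points).
  x = 13: rhs = 19, matching y values: none (0 points).
  x = 14: rhs = 21, matching y values: none (0 points).
  x = 15: rhs = 15, matching y values: none (0 points).
  x = 16: rhs = 7, matching y values: none (0 points).
  x = 17: rhs = 3, matching y values: 7, 16 (2 points).
  x = 18: rhs = 9, matching y values: 3, 20 (2 points).
  x = 19: rhs = 8, matching y values: 10, 13 (2 points).
  x = 20: rhs = 6, matching y values: 11, 12 (2 points).
  x = 21: rhs = 9, matching y values: 3, 20 (2 points).
  x = 22: rhs = 0, matching y values: 0 (1 points).
Total affine count: 29.
Full point count |E(F_23)| = 29 + 1 = 30.
Hasse bound: |30 − (23+1)| = |6| = 6 ≤ 2√23 ≈ 9.5917 ✓.


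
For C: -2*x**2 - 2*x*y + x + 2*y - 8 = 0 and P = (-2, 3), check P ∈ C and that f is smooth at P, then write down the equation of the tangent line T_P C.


Tangent line at P: 3*x + 6*y - 12 = 0.

Step 1: f(-2, 3) = 0, so P lies on C.
Step 2: partial derivatives
  f_x(x, y) = -4*x - 2*y + 1, f_y(x, y) = 2 - 2*x.
  f_x(P) = 3, f_y(P) = 6 (gradient nonzero, so P is smooth).
Step 3: tangent line at P: 3·(x − -2) + 6·(y − 3) = 0.
Expanding: 3*x + 6*y - 12 = 0.


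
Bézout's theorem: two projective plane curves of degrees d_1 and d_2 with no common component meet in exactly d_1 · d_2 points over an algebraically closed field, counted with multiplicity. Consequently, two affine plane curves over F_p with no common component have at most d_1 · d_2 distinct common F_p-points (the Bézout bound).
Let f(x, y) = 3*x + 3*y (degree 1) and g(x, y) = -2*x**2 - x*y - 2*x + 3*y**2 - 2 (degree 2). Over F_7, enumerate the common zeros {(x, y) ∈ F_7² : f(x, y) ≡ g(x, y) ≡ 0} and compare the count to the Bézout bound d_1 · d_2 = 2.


Common zeros: ∅; count = 0; Bézout bound = 2.

deg(f) = 1, deg(g) = 2, so Bézout bound = 2.
Scan x ∈ F_7. For each x, list the y ∈ F_7 with f(x, y) ≡ 0 and those with g(x, y) ≡ 0 (mod 7); the common zeros in that column are the intersection.
  x = 0: f ≡ 0 at y ∈ {0}; g ≡ 0 at y ∈ ∅; common: ∅.
  x = 1: f ≡ 0 at y ∈ {6}; g ≡ 0 at y ∈ ∅; common: ∅.
  x = 2: f ≡ 0 at y ∈ {5}; g ≡ 0 at y ∈ {0, 3}; common: ∅.
  x = 3: f ≡ 0 at y ∈ {4}; g ≡ 0 at y ∈ ∅; common: ∅.
  x = 4: f ≡ 0 at y ∈ {3}; g ≡ 0 at y ∈ {0, 6}; common: ∅.
  x = 5: f ≡ 0 at y ∈ {2}; g ≡ 0 at y ∈ ∅; common: ∅.
  x = 6: f ≡ 0 at y ∈ {1}; g ≡ 0 at y ∈ {3, 6}; common: ∅.
Collecting: common zeros = ∅, so the count is 0.
Comparison with the Bézout bound: 0 ≤ 2 = deg(f)·deg(g), as expected for curves with no common component (the affine F_7-count falls short of the bound because intersections may lie at infinity, over extension fields, or carry multiplicity).


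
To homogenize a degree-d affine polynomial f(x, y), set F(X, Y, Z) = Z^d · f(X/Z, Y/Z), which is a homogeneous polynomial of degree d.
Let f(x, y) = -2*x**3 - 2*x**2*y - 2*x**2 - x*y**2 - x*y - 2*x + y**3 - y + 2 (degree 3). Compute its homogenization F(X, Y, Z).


F(X, Y, Z) = -2*X**3 - 2*X**2*Y - 2*X**2*Z - X*Y**2 - X*Y*Z - 2*X*Z**2 + Y**3 - Y*Z**2 + 2*Z**3

deg(f) = 3.
Substitute x = X/Z, y = Y/Z into f, then multiply by Z^3.
  monomial -2·x^3·y^0 ↦ -2·X^3·Y^0·Z^0.
  monomial -2·x^2·y^1 ↦ -2·X^2·Y^1·Z^0.
  monomial -2·x^2·y^0 ↦ -2·X^2·Y^0·Z^1.
  monomial -1·x^1·y^2 ↦ -1·X^1·Y^2·Z^0.
  monomial -1·x^1·y^1 ↦ -1·X^1·Y^1·Z^1.
  monomial -2·x^1·y^0 ↦ -2·X^1·Y^0·Z^2.
  monomial 1·x^0·y^3 ↦ 1·X^0·Y^3·Z^0.
  monomial -1·x^0·y^1 ↦ -1·X^0·Y^1·Z^2.
  monomial 2·x^0·y^0 ↦ 2·X^0·Y^0·Z^3.
Collecting: F(X, Y, Z) = -2*X**3 - 2*X**2*Y - 2*X**2*Z - X*Y**2 - X*Y*Z - 2*X*Z**2 + Y**3 - Y*Z**2 + 2*Z**3.


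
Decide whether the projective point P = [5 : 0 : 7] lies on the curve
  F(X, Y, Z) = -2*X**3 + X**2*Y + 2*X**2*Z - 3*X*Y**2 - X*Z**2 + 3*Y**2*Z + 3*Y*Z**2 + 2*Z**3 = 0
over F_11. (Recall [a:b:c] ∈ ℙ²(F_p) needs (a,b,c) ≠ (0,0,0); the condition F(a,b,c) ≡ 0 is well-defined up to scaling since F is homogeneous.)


F(5,0,7) ≡ 2 (mod 11); P is NOT on the curve.

Evaluate F(5, 0, 7) term-by-term (mod 11).
  -2*X**3 ↦ -2·125·1·1 = -250
  X**2*Y ↦ 1·25·0·1 = 0
  2*X**2*Z ↦ 2·25·1·7 = 350
  -3*X*Y**2 ↦ -3·5·0·1 = 0
  -X*Z**2 ↦ -1·5·1·49 = -245
  3*Y**2*Z ↦ 3·1·0·7 = 0
  3*Y*Z**2 ↦ 3·1·0·49 = 0
  2*Z**3 ↦ 2·1·1·343 = 686
Sum: F(5, 0, 7) = (-250) + (0) + (350) + (0) + (-245) + (0) + (0) + (686) = 541.
Reducing mod 11: 541 ≡ 2 (mod 11).
Since F(a, b, c) ≡ 2 ≠ 0 (mod 11), P does NOT lie on the curve.


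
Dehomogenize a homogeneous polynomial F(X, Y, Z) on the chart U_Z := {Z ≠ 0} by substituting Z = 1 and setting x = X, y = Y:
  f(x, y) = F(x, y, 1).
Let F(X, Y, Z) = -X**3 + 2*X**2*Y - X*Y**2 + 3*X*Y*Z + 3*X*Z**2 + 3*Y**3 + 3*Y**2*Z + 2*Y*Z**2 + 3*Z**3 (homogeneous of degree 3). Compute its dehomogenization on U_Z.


f(x, y) = -x**3 + 2*x**2*y - x*y**2 + 3*x*y + 3*x + 3*y**3 + 3*y**2 + 2*y + 3

On U_Z we set Z = 1. Each monomial c·X^i·Y^j·Z^k in F becomes c·x^i·y^j·1^k = c·x^i·y^j.
Substituting Z = 1: F(X, Y, 1) = -x**3 + 2*x**2*y - x*y**2 + 3*x*y + 3*x + 3*y**3 + 3*y**2 + 2*y + 3.
Note: deg(f) ≤ deg(F) = 3; strict inequality happens when F is divisible by Z (lost terms).


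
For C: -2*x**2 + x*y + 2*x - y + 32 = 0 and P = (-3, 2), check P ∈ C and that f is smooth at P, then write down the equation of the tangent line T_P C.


Tangent line at P: 16*x - 4*y + 56 = 0.

Step 1: f(-3, 2) = 0, so P lies on C.
Step 2: partial derivatives
  f_x(x, y) = -4*x + y + 2, f_y(x, y) = x - 1.
  f_x(P) = 16, f_y(P) = -4 (gradient nonzero, so P is smooth).
Step 3: tangent line at P: 16·(x − -3) + -4·(y − 2) = 0.
Expanding: 16*x - 4*y + 56 = 0.


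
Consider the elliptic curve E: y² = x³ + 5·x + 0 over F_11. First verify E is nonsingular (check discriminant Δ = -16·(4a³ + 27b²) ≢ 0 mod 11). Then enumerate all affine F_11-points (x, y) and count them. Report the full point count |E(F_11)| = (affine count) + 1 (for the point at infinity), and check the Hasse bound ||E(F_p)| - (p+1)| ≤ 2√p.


Affine points = {(0, 0), (3, 3), (3, 8), (6, 2), (6, 9), (7, 2), (7, 9), (9, 2), (9, 9), (10, 4), (10, 7)}; affine count = 11; |E(F_11)| = 12.

Discriminant check: Δ ∝ 4a³ + 27b² = 4·5³ + 27·0² = 4·125 + 27·0 ≡ 5 (mod 11). Nonzero ⇒ E is nonsingular.
For each x ∈ F_11, compute rhs = x³ + 5·x + 0 mod 11, then count y ∈ F_11 with y² ≡ rhs.
  x = 0: rhs = 0, matching y values: 0 (1 points).
  x = 1: rhs = 6, matching y values: none (0 points).
  x = 2: rhs = 7, matching y values: none (0 points).
  x = 3: rhs = 9, matching y values: 3, 8 (2 points).
  x = 4: rhs = 7, matching y values: none (0 points).
  x = 5: rhs = 7, matching y values: none (0 points).
  x = 6: rhs = 4, matching y values: 2, 9 (2 points).
  x = 7: rhs = 4, matching y values: 2, 9 (2 points).
  x = 8: rhs = 2, matching y values: none (0 points).
  x = 9: rhs = 4, matching y values: 2, 9 (2 points).
  x = 10: rhs = 5, matching y values: 4, 7 (2 points).
Total affine count: 11.
Full point count |E(F_11)| = 11 + 1 = 12.
Hasse bound: |12 − (11+1)| = |0| = 0 ≤ 2√11 ≈ 6.6332 ✓.


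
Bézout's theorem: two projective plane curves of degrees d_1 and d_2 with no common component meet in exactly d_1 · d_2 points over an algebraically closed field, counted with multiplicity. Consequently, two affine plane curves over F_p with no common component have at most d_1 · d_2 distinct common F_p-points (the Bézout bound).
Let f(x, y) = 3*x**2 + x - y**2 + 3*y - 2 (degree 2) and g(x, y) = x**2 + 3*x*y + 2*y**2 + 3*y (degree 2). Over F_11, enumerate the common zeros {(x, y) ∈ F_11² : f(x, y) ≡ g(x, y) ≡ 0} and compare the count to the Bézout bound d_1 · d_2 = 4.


Common zeros: ∅; count = 0; Bézout bound = 4.

deg(f) = 2, deg(g) = 2, so Bézout bound = 4.
Scan x ∈ F_11. For each x, list the y ∈ F_11 with f(x, y) ≡ 0 and those with g(x, y) ≡ 0 (mod 11); the common zeros in that column are the intersection.
  x = 0: f ≡ 0 at y ∈ {1, 2}; g ≡ 0 at y ∈ {0, 4}; common: ∅.
  x = 1: f ≡ 0 at y ∈ ∅; g ≡ 0 at y ∈ ∅; common: ∅.
  x = 2: f ≡ 0 at y ∈ ∅; g ≡ 0 at y ∈ {5, 7}; common: ∅.
  x = 3: f ≡ 0 at y ∈ {7}; g ≡ 0 at y ∈ ∅; common: ∅.
  x = 4: f ≡ 0 at y ∈ {7}; g ≡ 0 at y ∈ {1, 8}; common: ∅.
  x = 5: f ≡ 0 at y ∈ ∅; g ≡ 0 at y ∈ {5, 8}; common: ∅.
  x = 6: f ≡ 0 at y ∈ ∅; g ≡ 0 at y ∈ ∅; common: ∅.
  x = 7: f ≡ 0 at y ∈ {1, 2}; g ≡ 0 at y ∈ ∅; common: ∅.
  x = 8: f ≡ 0 at y ∈ {0, 3}; g ≡ 0 at y ∈ ∅; common: ∅.
  x = 9: f ≡ 0 at y ∈ ∅; g ≡ 0 at y ∈ ∅; common: ∅.
  x = 10: f ≡ 0 at y ∈ {0, 3}; g ≡ 0 at y ∈ {4, 7}; common: ∅.
Collecting: common zeros = ∅, so the count is 0.
Comparison with the Bézout bound: 0 ≤ 4 = deg(f)·deg(g), as expected for curves with no common component (the affine F_11-count falls short of the bound because intersections may lie at infinity, over extension fields, or carry multiplicity).
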